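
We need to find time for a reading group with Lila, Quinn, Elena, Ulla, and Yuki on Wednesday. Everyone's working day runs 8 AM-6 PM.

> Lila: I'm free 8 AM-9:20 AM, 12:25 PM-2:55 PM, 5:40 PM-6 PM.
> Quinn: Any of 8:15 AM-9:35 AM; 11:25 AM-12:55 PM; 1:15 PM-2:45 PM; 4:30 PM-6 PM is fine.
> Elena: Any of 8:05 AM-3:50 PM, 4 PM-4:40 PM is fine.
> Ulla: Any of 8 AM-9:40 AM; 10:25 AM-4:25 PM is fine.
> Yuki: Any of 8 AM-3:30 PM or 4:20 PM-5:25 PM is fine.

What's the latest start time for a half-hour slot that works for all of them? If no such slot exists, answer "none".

14:15

Lila ∩ Quinn: 08:15-09:20, 12:25-12:55, 13:15-14:45, 17:40-18:00.
Lila ∩ Quinn ∩ Elena: 08:15-09:20, 12:25-12:55, 13:15-14:45.
Lila ∩ Quinn ∩ Elena ∩ Ulla: 08:15-09:20, 12:25-12:55, 13:15-14:45.
Lila ∩ Quinn ∩ Elena ∩ Ulla ∩ Yuki: 08:15-09:20, 12:25-12:55, 13:15-14:45.
So the common availability across everyone is 08:15-09:20, 12:25-12:55, 13:15-14:45.
The last common window of at least 30 minutes is 13:15-14:45; a 30-minute meeting can start as late as 14:15 and still end by 14:45.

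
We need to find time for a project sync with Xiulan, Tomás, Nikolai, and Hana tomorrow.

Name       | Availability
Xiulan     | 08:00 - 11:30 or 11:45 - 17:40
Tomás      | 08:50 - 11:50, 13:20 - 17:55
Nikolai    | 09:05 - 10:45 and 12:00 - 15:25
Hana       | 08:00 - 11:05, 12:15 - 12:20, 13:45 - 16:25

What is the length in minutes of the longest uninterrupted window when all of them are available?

100

Xiulan ∩ Tomás: 08:50-11:30, 11:45-11:50, 13:20-17:40.
Xiulan ∩ Tomás ∩ Nikolai: 09:05-10:45, 13:20-15:25.
Xiulan ∩ Tomás ∩ Nikolai ∩ Hana: 09:05-10:45, 13:45-15:25.
So the common availability across everyone is 09:05-10:45, 13:45-15:25.
The longest is 09:05-10:45 at 100 minutes.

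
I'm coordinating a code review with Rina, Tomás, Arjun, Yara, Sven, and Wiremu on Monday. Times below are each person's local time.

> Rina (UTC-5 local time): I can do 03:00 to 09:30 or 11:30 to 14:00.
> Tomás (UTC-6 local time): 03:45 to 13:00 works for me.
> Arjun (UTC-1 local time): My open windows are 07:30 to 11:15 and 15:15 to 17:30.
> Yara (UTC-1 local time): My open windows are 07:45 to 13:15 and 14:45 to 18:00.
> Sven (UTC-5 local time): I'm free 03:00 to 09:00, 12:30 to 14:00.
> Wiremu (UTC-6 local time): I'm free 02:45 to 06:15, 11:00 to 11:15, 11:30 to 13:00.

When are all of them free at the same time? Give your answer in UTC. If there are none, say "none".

Rina in UTC: 08:00-14:30, 16:30-19:00 (add 5h to convert from UTC-5).
Tomás in UTC: 09:45-19:00 (add 6h to convert from UTC-6).
Arjun in UTC: 08:30-12:15, 16:15-18:30 (add 1h to convert from UTC-1).
Yara in UTC: 08:45-14:15, 15:45-19:00 (add 1h to convert from UTC-1).
Sven in UTC: 08:00-14:00, 17:30-19:00 (add 5h to convert from UTC-5).
Wiremu in UTC: 08:45-12:15, 17:00-17:15, 17:30-19:00 (add 6h to convert from UTC-6).
Rina ∩ Tomás: 09:45-14:30, 16:30-19:00.
Rina ∩ Tomás ∩ Arjun: 09:45-12:15, 16:30-18:30.
Rina ∩ Tomás ∩ Arjun ∩ Yara: 09:45-12:15, 16:30-18:30.
Rina ∩ Tomás ∩ Arjun ∩ Yara ∩ Sven: 09:45-12:15, 17:30-18:30.
Rina ∩ Tomás ∩ Arjun ∩ Yara ∩ Sven ∩ Wiremu: 09:45-12:15, 17:30-18:30.
So the common availability across everyone is 09:45-12:15, 17:30-18:30.

09:45-12:15, 17:30-18:30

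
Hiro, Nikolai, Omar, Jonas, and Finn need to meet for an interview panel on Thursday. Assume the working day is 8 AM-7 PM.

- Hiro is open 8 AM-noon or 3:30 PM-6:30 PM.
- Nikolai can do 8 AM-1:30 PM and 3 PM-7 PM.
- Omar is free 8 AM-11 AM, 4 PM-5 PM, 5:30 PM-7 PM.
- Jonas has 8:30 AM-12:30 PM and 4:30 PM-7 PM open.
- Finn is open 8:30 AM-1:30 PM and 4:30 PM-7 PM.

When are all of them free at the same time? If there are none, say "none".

Hiro ∩ Nikolai: 08:00-12:00, 15:30-18:30.
Hiro ∩ Nikolai ∩ Omar: 08:00-11:00, 16:00-17:00, 17:30-18:30.
Hiro ∩ Nikolai ∩ Omar ∩ Jonas: 08:30-11:00, 16:30-17:00, 17:30-18:30.
Hiro ∩ Nikolai ∩ Omar ∩ Jonas ∩ Finn: 08:30-11:00, 16:30-17:00, 17:30-18:30.

08:30-11:00, 16:30-17:00, 17:30-18:30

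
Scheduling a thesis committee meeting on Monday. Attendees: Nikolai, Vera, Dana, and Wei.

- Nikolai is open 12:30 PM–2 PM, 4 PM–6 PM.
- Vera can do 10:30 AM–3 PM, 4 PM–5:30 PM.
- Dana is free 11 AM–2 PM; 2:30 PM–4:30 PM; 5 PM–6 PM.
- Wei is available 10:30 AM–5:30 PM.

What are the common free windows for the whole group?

12:30-14:00, 16:00-16:30, 17:00-17:30

Nikolai ∩ Vera: 12:30-14:00, 16:00-17:30.
Nikolai ∩ Vera ∩ Dana: 12:30-14:00, 16:00-16:30, 17:00-17:30.
Nikolai ∩ Vera ∩ Dana ∩ Wei: 12:30-14:00, 16:00-16:30, 17:00-17:30.
Those are the intersection windows.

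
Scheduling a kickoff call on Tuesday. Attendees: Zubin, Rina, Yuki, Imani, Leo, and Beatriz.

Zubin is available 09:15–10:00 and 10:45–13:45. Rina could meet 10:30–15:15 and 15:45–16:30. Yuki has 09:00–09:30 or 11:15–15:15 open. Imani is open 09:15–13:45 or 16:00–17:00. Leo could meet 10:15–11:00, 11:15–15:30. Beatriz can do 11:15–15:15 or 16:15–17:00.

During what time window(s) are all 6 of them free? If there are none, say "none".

11:15-13:45

Zubin ∩ Rina: 10:45-13:45.
Zubin ∩ Rina ∩ Yuki: 11:15-13:45.
Zubin ∩ Rina ∩ Yuki ∩ Imani: 11:15-13:45.
Zubin ∩ Rina ∩ Yuki ∩ Imani ∩ Leo: 11:15-13:45.
Zubin ∩ Rina ∩ Yuki ∩ Imani ∩ Leo ∩ Beatriz: 11:15-13:45.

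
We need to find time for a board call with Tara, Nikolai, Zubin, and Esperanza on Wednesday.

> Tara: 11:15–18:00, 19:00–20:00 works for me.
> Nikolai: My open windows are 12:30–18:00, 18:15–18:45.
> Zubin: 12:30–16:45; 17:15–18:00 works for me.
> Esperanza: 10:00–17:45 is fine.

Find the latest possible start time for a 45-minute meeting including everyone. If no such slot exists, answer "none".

16:00

Tara ∩ Nikolai: 12:30-18:00.
Tara ∩ Nikolai ∩ Zubin: 12:30-16:45, 17:15-18:00.
Tara ∩ Nikolai ∩ Zubin ∩ Esperanza: 12:30-16:45, 17:15-17:45.
The last common window of at least 45 minutes is 12:30-16:45; a 45-minute meeting can start as late as 16:00 and still end by 16:45.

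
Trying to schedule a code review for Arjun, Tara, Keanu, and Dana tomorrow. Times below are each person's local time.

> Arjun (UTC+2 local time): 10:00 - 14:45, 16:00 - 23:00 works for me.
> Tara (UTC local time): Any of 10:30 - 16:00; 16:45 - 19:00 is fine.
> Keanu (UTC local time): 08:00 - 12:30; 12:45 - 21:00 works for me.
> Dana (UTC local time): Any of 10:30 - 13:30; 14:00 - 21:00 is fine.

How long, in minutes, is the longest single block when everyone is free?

Arjun in UTC: 08:00-12:45, 14:00-21:00 (subtract 2h to convert from UTC+2).
Tara in UTC: 10:30-16:00, 16:45-19:00.
Keanu in UTC: 08:00-12:30, 12:45-21:00.
Dana in UTC: 10:30-13:30, 14:00-21:00.
Arjun ∩ Tara: 10:30-12:45, 14:00-16:00, 16:45-19:00.
Arjun ∩ Tara ∩ Keanu: 10:30-12:30, 14:00-16:00, 16:45-19:00.
Arjun ∩ Tara ∩ Keanu ∩ Dana: 10:30-12:30, 14:00-16:00, 16:45-19:00.
Those are the intersection windows.
The longest is 16:45-19:00 at 135 minutes.

135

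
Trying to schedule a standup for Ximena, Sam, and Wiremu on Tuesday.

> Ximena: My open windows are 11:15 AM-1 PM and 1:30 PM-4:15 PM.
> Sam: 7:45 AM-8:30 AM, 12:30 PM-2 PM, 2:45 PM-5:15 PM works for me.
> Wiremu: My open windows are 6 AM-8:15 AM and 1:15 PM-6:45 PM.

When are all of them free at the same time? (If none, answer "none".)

13:30-14:00, 14:45-16:15

Ximena ∩ Sam: 12:30-13:00, 13:30-14:00, 14:45-16:15.
Ximena ∩ Sam ∩ Wiremu: 13:30-14:00, 14:45-16:15.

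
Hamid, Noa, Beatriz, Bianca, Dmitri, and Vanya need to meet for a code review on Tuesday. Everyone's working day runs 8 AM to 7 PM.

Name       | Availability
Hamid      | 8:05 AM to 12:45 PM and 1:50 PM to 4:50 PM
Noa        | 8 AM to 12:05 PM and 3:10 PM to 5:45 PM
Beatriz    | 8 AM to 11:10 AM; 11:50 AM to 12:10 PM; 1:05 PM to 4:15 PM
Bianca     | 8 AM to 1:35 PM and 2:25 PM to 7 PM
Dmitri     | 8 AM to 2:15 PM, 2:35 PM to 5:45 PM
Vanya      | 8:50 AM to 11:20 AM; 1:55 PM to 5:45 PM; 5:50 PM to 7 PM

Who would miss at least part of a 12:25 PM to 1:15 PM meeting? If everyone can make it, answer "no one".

Beatriz, Hamid, Noa, Vanya

Hamid: not fully free for 12:25-13:15. Noa: not fully free for 12:25-13:15. Beatriz: not fully free for 12:25-13:15. Bianca: free for 12:25-13:15. Dmitri: free for 12:25-13:15. Vanya: not fully free for 12:25-13:15.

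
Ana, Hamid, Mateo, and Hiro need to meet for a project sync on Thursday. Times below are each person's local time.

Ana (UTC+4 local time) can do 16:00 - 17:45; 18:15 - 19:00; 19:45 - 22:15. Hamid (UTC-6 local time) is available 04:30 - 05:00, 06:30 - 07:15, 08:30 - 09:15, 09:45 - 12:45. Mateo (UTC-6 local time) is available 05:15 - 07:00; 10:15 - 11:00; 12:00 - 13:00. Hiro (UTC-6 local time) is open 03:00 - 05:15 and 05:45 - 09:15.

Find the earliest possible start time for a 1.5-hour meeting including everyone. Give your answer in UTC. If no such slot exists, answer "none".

Ana in UTC: 12:00-13:45, 14:15-15:00, 15:45-18:15 (subtract 4h to convert from UTC+4).
Hamid in UTC: 10:30-11:00, 12:30-13:15, 14:30-15:15, 15:45-18:45 (add 6h to convert from UTC-6).
Mateo in UTC: 11:15-13:00, 16:15-17:00, 18:00-19:00 (add 6h to convert from UTC-6).
Hiro in UTC: 09:00-11:15, 11:45-15:15 (add 6h to convert from UTC-6).
Ana ∩ Hamid: 12:30-13:15, 14:30-15:00, 15:45-18:15.
Ana ∩ Hamid ∩ Mateo: 12:30-13:00, 16:15-17:00, 18:00-18:15.
Ana ∩ Hamid ∩ Mateo ∩ Hiro: 12:30-13:00.
Those are the intersection windows.
No common window is at least 90 minutes long.

none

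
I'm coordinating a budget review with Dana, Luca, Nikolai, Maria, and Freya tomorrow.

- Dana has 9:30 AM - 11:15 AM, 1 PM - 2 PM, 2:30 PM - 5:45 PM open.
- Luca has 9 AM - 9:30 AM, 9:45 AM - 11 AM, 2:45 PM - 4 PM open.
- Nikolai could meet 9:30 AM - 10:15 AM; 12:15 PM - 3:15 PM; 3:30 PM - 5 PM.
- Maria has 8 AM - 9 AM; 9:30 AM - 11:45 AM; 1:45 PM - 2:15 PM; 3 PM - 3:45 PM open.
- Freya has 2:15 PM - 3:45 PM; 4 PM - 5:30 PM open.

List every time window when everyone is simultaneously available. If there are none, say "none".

Dana ∩ Luca: 09:45-11:00, 14:45-16:00.
Dana ∩ Luca ∩ Nikolai: 09:45-10:15, 14:45-15:15, 15:30-16:00.
Dana ∩ Luca ∩ Nikolai ∩ Maria: 09:45-10:15, 15:00-15:15, 15:30-15:45.
Dana ∩ Luca ∩ Nikolai ∩ Maria ∩ Freya: 15:00-15:15, 15:30-15:45.

15:00-15:15, 15:30-15:45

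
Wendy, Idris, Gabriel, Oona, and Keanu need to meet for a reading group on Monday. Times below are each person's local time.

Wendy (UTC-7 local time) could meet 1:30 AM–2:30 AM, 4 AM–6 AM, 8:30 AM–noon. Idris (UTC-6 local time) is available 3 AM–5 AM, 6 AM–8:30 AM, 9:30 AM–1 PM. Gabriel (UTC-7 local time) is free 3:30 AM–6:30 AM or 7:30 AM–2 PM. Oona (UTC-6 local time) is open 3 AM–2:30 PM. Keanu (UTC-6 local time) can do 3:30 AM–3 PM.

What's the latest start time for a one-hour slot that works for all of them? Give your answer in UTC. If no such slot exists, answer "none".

Wendy in UTC: 08:30-09:30, 11:00-13:00, 15:30-19:00 (add 7h to convert from UTC-7).
Idris in UTC: 09:00-11:00, 12:00-14:30, 15:30-19:00 (add 6h to convert from UTC-6).
Gabriel in UTC: 10:30-13:30, 14:30-21:00 (add 7h to convert from UTC-7).
Oona in UTC: 09:00-20:30 (add 6h to convert from UTC-6).
Keanu in UTC: 09:30-21:00 (add 6h to convert from UTC-6).
Wendy ∩ Idris: 09:00-09:30, 12:00-13:00, 15:30-19:00.
Wendy ∩ Idris ∩ Gabriel: 12:00-13:00, 15:30-19:00.
Wendy ∩ Idris ∩ Gabriel ∩ Oona: 12:00-13:00, 15:30-19:00.
Wendy ∩ Idris ∩ Gabriel ∩ Oona ∩ Keanu: 12:00-13:00, 15:30-19:00.
The last common window of at least 60 minutes is 15:30-19:00; a 60-minute meeting can start as late as 18:00 and still end by 19:00.

18:00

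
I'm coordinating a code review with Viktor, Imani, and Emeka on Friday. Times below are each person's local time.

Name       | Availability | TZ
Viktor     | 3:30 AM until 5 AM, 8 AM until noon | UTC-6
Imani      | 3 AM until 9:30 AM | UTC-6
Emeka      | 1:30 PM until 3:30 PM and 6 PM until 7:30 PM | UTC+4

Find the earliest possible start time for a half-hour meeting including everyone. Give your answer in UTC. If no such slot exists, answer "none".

Viktor in UTC: 09:30-11:00, 14:00-18:00 (add 6h to convert from UTC-6).
Imani in UTC: 09:00-15:30 (add 6h to convert from UTC-6).
Emeka in UTC: 09:30-11:30, 14:00-15:30 (subtract 4h to convert from UTC+4).
Viktor ∩ Imani: 09:30-11:00, 14:00-15:30.
Viktor ∩ Imani ∩ Emeka: 09:30-11:00, 14:00-15:30.
The first common window of at least 30 minutes is 09:30-11:00, so the earliest start is 09:30.

09:30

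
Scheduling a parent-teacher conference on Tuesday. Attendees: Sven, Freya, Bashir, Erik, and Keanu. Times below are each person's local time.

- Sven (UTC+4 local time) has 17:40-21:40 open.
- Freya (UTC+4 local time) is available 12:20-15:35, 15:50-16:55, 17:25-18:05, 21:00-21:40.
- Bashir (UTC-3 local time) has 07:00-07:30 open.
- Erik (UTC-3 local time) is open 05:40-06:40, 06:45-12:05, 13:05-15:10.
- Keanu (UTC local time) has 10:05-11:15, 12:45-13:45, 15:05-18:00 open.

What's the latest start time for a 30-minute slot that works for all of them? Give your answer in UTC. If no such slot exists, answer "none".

none

Sven in UTC: 13:40-17:40 (subtract 4h to convert from UTC+4).
Freya in UTC: 08:20-11:35, 11:50-12:55, 13:25-14:05, 17:00-17:40 (subtract 4h to convert from UTC+4).
Bashir in UTC: 10:00-10:30 (add 3h to convert from UTC-3).
Erik in UTC: 08:40-09:40, 09:45-15:05, 16:05-18:10 (add 3h to convert from UTC-3).
Keanu in UTC: 10:05-11:15, 12:45-13:45, 15:05-18:00.
Sven ∩ Freya: 13:40-14:05, 17:00-17:40.
Sven ∩ Freya ∩ Bashir: ∅.
Sven ∩ Freya ∩ Bashir ∩ Erik: ∅.
Sven ∩ Freya ∩ Bashir ∩ Erik ∩ Keanu: ∅.
There is no time when everyone is free.
No common window is at least 30 minutes long.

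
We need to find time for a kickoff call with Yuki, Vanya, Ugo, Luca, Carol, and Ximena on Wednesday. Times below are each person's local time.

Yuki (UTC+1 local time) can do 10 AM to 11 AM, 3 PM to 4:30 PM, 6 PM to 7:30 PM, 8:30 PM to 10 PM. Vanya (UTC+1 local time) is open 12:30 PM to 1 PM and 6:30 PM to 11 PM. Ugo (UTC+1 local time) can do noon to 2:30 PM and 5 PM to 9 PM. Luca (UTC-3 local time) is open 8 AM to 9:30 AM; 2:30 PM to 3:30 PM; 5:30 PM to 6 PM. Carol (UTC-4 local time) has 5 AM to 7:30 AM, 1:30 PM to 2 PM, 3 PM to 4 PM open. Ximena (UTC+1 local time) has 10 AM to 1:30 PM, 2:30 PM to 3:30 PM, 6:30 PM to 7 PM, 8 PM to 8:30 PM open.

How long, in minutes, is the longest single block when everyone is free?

30

Yuki in UTC: 09:00-10:00, 14:00-15:30, 17:00-18:30, 19:30-21:00 (subtract 1h to convert from UTC+1).
Vanya in UTC: 11:30-12:00, 17:30-22:00 (subtract 1h to convert from UTC+1).
Ugo in UTC: 11:00-13:30, 16:00-20:00 (subtract 1h to convert from UTC+1).
Luca in UTC: 11:00-12:30, 17:30-18:30, 20:30-21:00 (add 3h to convert from UTC-3).
Carol in UTC: 09:00-11:30, 17:30-18:00, 19:00-20:00 (add 4h to convert from UTC-4).
Ximena in UTC: 09:00-12:30, 13:30-14:30, 17:30-18:00, 19:00-19:30 (subtract 1h to convert from UTC+1).
Yuki ∩ Vanya: 17:30-18:30, 19:30-21:00.
Yuki ∩ Vanya ∩ Ugo: 17:30-18:30, 19:30-20:00.
Yuki ∩ Vanya ∩ Ugo ∩ Luca: 17:30-18:30.
Yuki ∩ Vanya ∩ Ugo ∩ Luca ∩ Carol: 17:30-18:00.
Yuki ∩ Vanya ∩ Ugo ∩ Luca ∩ Carol ∩ Ximena: 17:30-18:00.
The longest is 17:30-18:00 at 30 minutes.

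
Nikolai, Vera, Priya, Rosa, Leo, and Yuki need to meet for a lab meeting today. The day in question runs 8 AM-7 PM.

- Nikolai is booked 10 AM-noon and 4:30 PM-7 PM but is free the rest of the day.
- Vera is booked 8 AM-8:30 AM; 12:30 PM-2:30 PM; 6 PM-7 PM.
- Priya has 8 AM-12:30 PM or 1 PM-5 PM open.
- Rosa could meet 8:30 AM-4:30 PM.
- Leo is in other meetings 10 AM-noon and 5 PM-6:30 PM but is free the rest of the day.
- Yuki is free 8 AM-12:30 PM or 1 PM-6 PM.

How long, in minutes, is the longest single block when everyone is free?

120

Nikolai free: 08:00-10:00, 12:00-16:30 (invert busy blocks within the working day).
Vera free: 08:30-12:30, 14:30-18:00 (invert busy blocks within the working day).
Priya free: 08:00-12:30, 13:00-17:00.
Rosa free: 08:30-16:30.
Leo free: 08:00-10:00, 12:00-17:00, 18:30-19:00 (invert busy blocks within the working day).
Yuki free: 08:00-12:30, 13:00-18:00.
Nikolai ∩ Vera: 08:30-10:00, 12:00-12:30, 14:30-16:30.
Nikolai ∩ Vera ∩ Priya: 08:30-10:00, 12:00-12:30, 14:30-16:30.
Nikolai ∩ Vera ∩ Priya ∩ Rosa: 08:30-10:00, 12:00-12:30, 14:30-16:30.
Nikolai ∩ Vera ∩ Priya ∩ Rosa ∩ Leo: 08:30-10:00, 12:00-12:30, 14:30-16:30.
Nikolai ∩ Vera ∩ Priya ∩ Rosa ∩ Leo ∩ Yuki: 08:30-10:00, 12:00-12:30, 14:30-16:30.
The longest is 14:30-16:30 at 120 minutes.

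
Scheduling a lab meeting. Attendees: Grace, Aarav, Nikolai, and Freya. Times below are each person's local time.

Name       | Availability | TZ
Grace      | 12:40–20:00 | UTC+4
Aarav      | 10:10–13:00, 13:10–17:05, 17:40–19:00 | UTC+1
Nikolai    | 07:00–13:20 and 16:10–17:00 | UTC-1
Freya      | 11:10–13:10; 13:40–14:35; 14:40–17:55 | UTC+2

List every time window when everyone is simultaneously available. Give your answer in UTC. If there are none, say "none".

Grace in UTC: 08:40-16:00 (subtract 4h to convert from UTC+4).
Aarav in UTC: 09:10-12:00, 12:10-16:05, 16:40-18:00 (subtract 1h to convert from UTC+1).
Nikolai in UTC: 08:00-14:20, 17:10-18:00 (add 1h to convert from UTC-1).
Freya in UTC: 09:10-11:10, 11:40-12:35, 12:40-15:55 (subtract 2h to convert from UTC+2).
Grace ∩ Aarav: 09:10-12:00, 12:10-16:00.
Grace ∩ Aarav ∩ Nikolai: 09:10-12:00, 12:10-14:20.
Grace ∩ Aarav ∩ Nikolai ∩ Freya: 09:10-11:10, 11:40-12:00, 12:10-12:35, 12:40-14:20.

09:10-11:10, 11:40-12:00, 12:10-12:35, 12:40-14:20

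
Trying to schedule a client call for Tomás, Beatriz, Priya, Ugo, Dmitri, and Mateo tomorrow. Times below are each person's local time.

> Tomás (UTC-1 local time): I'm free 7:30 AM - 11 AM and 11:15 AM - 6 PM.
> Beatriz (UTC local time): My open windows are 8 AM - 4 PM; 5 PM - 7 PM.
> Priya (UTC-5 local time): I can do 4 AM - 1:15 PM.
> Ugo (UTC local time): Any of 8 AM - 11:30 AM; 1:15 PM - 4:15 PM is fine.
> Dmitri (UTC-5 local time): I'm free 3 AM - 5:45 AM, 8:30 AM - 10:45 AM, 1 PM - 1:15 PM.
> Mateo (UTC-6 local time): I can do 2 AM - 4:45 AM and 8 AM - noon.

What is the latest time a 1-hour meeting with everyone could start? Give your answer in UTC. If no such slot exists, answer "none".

14:45

Tomás in UTC: 08:30-12:00, 12:15-19:00 (add 1h to convert from UTC-1).
Beatriz in UTC: 08:00-16:00, 17:00-19:00.
Priya in UTC: 09:00-18:15 (add 5h to convert from UTC-5).
Ugo in UTC: 08:00-11:30, 13:15-16:15.
Dmitri in UTC: 08:00-10:45, 13:30-15:45, 18:00-18:15 (add 5h to convert from UTC-5).
Mateo in UTC: 08:00-10:45, 14:00-18:00 (add 6h to convert from UTC-6).
Tomás ∩ Beatriz: 08:30-12:00, 12:15-16:00, 17:00-19:00.
Tomás ∩ Beatriz ∩ Priya: 09:00-12:00, 12:15-16:00, 17:00-18:15.
Tomás ∩ Beatriz ∩ Priya ∩ Ugo: 09:00-11:30, 13:15-16:00.
Tomás ∩ Beatriz ∩ Priya ∩ Ugo ∩ Dmitri: 09:00-10:45, 13:30-15:45.
Tomás ∩ Beatriz ∩ Priya ∩ Ugo ∩ Dmitri ∩ Mateo: 09:00-10:45, 14:00-15:45.
Those are the intersection windows.
The last common window of at least 60 minutes is 14:00-15:45; a 60-minute meeting can start as late as 14:45 and still end by 15:45.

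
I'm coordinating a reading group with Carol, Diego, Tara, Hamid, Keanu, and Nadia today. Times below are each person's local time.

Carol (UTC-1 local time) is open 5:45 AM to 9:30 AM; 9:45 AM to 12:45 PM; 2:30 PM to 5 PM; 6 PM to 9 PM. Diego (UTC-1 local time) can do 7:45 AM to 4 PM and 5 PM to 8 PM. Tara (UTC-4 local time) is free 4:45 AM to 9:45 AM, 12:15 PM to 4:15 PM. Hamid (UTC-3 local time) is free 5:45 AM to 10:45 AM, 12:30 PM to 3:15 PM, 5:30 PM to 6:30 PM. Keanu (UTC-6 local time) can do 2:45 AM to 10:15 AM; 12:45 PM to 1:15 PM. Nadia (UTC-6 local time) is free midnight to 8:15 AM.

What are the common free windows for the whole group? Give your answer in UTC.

Carol in UTC: 06:45-10:30, 10:45-13:45, 15:30-18:00, 19:00-22:00 (add 1h to convert from UTC-1).
Diego in UTC: 08:45-17:00, 18:00-21:00 (add 1h to convert from UTC-1).
Tara in UTC: 08:45-13:45, 16:15-20:15 (add 4h to convert from UTC-4).
Hamid in UTC: 08:45-13:45, 15:30-18:15, 20:30-21:30 (add 3h to convert from UTC-3).
Keanu in UTC: 08:45-16:15, 18:45-19:15 (add 6h to convert from UTC-6).
Nadia in UTC: 06:00-14:15 (add 6h to convert from UTC-6).
Carol ∩ Diego: 08:45-10:30, 10:45-13:45, 15:30-17:00, 19:00-21:00.
Carol ∩ Diego ∩ Tara: 08:45-10:30, 10:45-13:45, 16:15-17:00, 19:00-20:15.
Carol ∩ Diego ∩ Tara ∩ Hamid: 08:45-10:30, 10:45-13:45, 16:15-17:00.
Carol ∩ Diego ∩ Tara ∩ Hamid ∩ Keanu: 08:45-10:30, 10:45-13:45.
Carol ∩ Diego ∩ Tara ∩ Hamid ∩ Keanu ∩ Nadia: 08:45-10:30, 10:45-13:45.

08:45-10:30, 10:45-13:45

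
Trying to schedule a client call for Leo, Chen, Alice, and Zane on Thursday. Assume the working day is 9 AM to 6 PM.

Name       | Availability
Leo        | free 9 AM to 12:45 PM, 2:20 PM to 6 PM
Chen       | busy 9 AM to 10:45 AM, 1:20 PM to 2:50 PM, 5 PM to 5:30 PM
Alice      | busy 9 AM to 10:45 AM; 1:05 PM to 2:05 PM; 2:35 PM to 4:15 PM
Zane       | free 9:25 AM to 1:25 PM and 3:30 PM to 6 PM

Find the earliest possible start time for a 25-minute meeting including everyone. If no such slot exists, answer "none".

Leo free: 09:00-12:45, 14:20-18:00.
Chen free: 10:45-13:20, 14:50-17:00, 17:30-18:00 (invert busy blocks within the working day).
Alice free: 10:45-13:05, 14:05-14:35, 16:15-18:00 (invert busy blocks within the working day).
Zane free: 09:25-13:25, 15:30-18:00.
Leo ∩ Chen: 10:45-12:45, 14:50-17:00, 17:30-18:00.
Leo ∩ Chen ∩ Alice: 10:45-12:45, 16:15-17:00, 17:30-18:00.
Leo ∩ Chen ∩ Alice ∩ Zane: 10:45-12:45, 16:15-17:00, 17:30-18:00.
Those are the intersection windows.
The first common window of at least 25 minutes is 10:45-12:45, so the earliest start is 10:45.

10:45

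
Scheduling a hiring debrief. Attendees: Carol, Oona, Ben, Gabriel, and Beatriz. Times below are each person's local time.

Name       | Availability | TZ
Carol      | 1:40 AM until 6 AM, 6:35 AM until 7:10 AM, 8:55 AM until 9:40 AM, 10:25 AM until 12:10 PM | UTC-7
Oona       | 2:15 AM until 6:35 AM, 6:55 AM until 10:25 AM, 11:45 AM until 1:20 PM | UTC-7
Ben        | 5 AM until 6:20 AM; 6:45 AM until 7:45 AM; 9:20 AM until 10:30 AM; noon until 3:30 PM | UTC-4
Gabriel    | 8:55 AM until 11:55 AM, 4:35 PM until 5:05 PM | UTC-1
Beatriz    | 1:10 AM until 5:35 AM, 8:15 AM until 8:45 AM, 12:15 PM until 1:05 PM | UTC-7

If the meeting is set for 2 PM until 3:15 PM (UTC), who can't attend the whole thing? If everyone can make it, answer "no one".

Carol in UTC: 08:40-13:00, 13:35-14:10, 15:55-16:40, 17:25-19:10 (add 7h to convert from UTC-7).
Oona in UTC: 09:15-13:35, 13:55-17:25, 18:45-20:20 (add 7h to convert from UTC-7).
Ben in UTC: 09:00-10:20, 10:45-11:45, 13:20-14:30, 16:00-19:30 (add 4h to convert from UTC-4).
Gabriel in UTC: 09:55-12:55, 17:35-18:05 (add 1h to convert from UTC-1).
Beatriz in UTC: 08:10-12:35, 15:15-15:45, 19:15-20:05 (add 7h to convert from UTC-7).
Carol: not fully free for 14:00-15:15. Oona: free for 14:00-15:15. Ben: not fully free for 14:00-15:15. Gabriel: not fully free for 14:00-15:15. Beatriz: not fully free for 14:00-15:15.

Beatriz, Ben, Carol, Gabriel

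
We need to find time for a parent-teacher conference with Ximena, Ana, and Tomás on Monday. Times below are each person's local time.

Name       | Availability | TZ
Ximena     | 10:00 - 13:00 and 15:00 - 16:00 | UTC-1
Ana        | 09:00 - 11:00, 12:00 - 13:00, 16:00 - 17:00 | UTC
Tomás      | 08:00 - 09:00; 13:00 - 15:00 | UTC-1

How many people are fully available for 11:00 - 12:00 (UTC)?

Ximena in UTC: 11:00-14:00, 16:00-17:00 (add 1h to convert from UTC-1).
Ana in UTC: 09:00-11:00, 12:00-13:00, 16:00-17:00.
Tomás in UTC: 09:00-10:00, 14:00-16:00 (add 1h to convert from UTC-1).
Ximena can make the full 11:00-12:00 slot — that's 1.

1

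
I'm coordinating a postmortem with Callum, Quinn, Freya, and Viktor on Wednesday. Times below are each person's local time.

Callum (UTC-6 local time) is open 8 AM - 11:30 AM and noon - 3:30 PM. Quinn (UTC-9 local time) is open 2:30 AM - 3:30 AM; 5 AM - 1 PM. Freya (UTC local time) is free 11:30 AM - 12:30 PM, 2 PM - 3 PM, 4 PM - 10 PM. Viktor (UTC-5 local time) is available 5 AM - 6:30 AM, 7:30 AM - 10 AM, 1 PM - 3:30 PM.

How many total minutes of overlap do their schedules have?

Callum in UTC: 14:00-17:30, 18:00-21:30 (add 6h to convert from UTC-6).
Quinn in UTC: 11:30-12:30, 14:00-22:00 (add 9h to convert from UTC-9).
Freya in UTC: 11:30-12:30, 14:00-15:00, 16:00-22:00.
Viktor in UTC: 10:00-11:30, 12:30-15:00, 18:00-20:30 (add 5h to convert from UTC-5).
Callum ∩ Quinn: 14:00-17:30, 18:00-21:30.
Callum ∩ Quinn ∩ Freya: 14:00-15:00, 16:00-17:30, 18:00-21:30.
Callum ∩ Quinn ∩ Freya ∩ Viktor: 14:00-15:00, 18:00-20:30.
Those are the intersection windows.
Summing the common windows: 60 + 150 = 210 minutes.

210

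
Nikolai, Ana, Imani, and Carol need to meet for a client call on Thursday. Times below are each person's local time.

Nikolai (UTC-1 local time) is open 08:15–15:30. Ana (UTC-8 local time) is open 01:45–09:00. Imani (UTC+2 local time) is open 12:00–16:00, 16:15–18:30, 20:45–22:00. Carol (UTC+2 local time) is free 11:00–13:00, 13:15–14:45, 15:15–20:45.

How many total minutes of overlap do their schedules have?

Nikolai in UTC: 09:15-16:30 (add 1h to convert from UTC-1).
Ana in UTC: 09:45-17:00 (add 8h to convert from UTC-8).
Imani in UTC: 10:00-14:00, 14:15-16:30, 18:45-20:00 (subtract 2h to convert from UTC+2).
Carol in UTC: 09:00-11:00, 11:15-12:45, 13:15-18:45 (subtract 2h to convert from UTC+2).
Nikolai ∩ Ana: 09:45-16:30.
Nikolai ∩ Ana ∩ Imani: 10:00-14:00, 14:15-16:30.
Nikolai ∩ Ana ∩ Imani ∩ Carol: 10:00-11:00, 11:15-12:45, 13:15-14:00, 14:15-16:30.
Summing the common windows: 60 + 90 + 45 + 135 = 330 minutes.

330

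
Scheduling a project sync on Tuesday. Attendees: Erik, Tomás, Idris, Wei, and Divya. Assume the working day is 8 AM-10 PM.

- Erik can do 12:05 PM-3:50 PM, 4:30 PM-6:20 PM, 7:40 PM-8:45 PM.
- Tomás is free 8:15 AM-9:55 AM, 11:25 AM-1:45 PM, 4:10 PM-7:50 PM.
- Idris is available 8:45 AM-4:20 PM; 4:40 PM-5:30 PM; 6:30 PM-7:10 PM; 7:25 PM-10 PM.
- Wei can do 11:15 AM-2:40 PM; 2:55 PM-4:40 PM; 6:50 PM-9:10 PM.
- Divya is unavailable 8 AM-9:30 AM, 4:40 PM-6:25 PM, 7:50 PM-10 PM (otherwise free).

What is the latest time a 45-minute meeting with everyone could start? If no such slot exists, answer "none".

13:00

Erik free: 12:05-15:50, 16:30-18:20, 19:40-20:45.
Tomás free: 08:15-09:55, 11:25-13:45, 16:10-19:50.
Idris free: 08:45-16:20, 16:40-17:30, 18:30-19:10, 19:25-22:00.
Wei free: 11:15-14:40, 14:55-16:40, 18:50-21:10.
Divya free: 09:30-16:40, 18:25-19:50 (invert busy blocks within the working day).
Erik ∩ Tomás: 12:05-13:45, 16:30-18:20, 19:40-19:50.
Erik ∩ Tomás ∩ Idris: 12:05-13:45, 16:40-17:30, 19:40-19:50.
Erik ∩ Tomás ∩ Idris ∩ Wei: 12:05-13:45, 19:40-19:50.
Erik ∩ Tomás ∩ Idris ∩ Wei ∩ Divya: 12:05-13:45, 19:40-19:50.
The last common window of at least 45 minutes is 12:05-13:45; a 45-minute meeting can start as late as 13:00 and still end by 13:45.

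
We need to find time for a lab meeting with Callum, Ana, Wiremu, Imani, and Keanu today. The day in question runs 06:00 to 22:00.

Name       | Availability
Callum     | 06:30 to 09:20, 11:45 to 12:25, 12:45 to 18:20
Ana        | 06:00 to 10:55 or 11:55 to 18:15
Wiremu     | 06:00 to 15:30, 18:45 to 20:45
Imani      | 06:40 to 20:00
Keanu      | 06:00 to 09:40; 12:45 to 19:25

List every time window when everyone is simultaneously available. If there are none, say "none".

06:40-09:20, 12:45-15:30

Callum ∩ Ana: 06:30-09:20, 11:55-12:25, 12:45-18:15.
Callum ∩ Ana ∩ Wiremu: 06:30-09:20, 11:55-12:25, 12:45-15:30.
Callum ∩ Ana ∩ Wiremu ∩ Imani: 06:40-09:20, 11:55-12:25, 12:45-15:30.
Callum ∩ Ana ∩ Wiremu ∩ Imani ∩ Keanu: 06:40-09:20, 12:45-15:30.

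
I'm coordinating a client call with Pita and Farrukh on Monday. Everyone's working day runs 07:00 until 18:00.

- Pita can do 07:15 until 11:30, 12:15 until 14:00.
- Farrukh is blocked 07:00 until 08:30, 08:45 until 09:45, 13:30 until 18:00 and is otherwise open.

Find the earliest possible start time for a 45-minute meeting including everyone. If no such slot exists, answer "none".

09:45

Pita free: 07:15-11:30, 12:15-14:00.
Farrukh free: 08:30-08:45, 09:45-13:30 (invert busy blocks within the working day).
Pita ∩ Farrukh: 08:30-08:45, 09:45-11:30, 12:15-13:30.
The first common window of at least 45 minutes is 09:45-11:30, so the earliest start is 09:45.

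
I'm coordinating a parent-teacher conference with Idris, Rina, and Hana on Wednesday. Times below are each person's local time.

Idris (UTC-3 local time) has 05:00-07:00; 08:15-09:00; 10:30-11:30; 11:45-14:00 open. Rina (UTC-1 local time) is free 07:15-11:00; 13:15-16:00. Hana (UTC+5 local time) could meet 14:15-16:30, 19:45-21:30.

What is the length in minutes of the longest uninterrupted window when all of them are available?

Idris in UTC: 08:00-10:00, 11:15-12:00, 13:30-14:30, 14:45-17:00 (add 3h to convert from UTC-3).
Rina in UTC: 08:15-12:00, 14:15-17:00 (add 1h to convert from UTC-1).
Hana in UTC: 09:15-11:30, 14:45-16:30 (subtract 5h to convert from UTC+5).
Idris ∩ Rina: 08:15-10:00, 11:15-12:00, 14:15-14:30, 14:45-17:00.
Idris ∩ Rina ∩ Hana: 09:15-10:00, 11:15-11:30, 14:45-16:30.
The longest is 14:45-16:30 at 105 minutes.

105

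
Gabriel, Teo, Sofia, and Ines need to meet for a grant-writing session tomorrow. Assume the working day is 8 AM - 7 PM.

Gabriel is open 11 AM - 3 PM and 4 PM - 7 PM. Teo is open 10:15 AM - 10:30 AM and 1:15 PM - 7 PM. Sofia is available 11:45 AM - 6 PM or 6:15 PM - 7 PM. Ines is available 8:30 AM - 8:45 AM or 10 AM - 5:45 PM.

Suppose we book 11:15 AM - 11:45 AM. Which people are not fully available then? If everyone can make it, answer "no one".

Gabriel: free for 11:15-11:45. Teo: not fully free for 11:15-11:45. Sofia: not fully free for 11:15-11:45. Ines: free for 11:15-11:45.

Sofia, Teo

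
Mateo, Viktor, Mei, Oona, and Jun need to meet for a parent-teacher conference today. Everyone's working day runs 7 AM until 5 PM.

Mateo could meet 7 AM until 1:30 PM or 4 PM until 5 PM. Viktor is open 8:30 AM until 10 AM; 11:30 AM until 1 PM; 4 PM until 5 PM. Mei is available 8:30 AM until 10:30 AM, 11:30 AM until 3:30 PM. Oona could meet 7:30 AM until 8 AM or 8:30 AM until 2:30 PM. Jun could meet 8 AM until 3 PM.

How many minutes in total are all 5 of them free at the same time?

180

Mateo ∩ Viktor: 08:30-10:00, 11:30-13:00, 16:00-17:00.
Mateo ∩ Viktor ∩ Mei: 08:30-10:00, 11:30-13:00.
Mateo ∩ Viktor ∩ Mei ∩ Oona: 08:30-10:00, 11:30-13:00.
Mateo ∩ Viktor ∩ Mei ∩ Oona ∩ Jun: 08:30-10:00, 11:30-13:00.
Summing the common windows: 90 + 90 = 180 minutes.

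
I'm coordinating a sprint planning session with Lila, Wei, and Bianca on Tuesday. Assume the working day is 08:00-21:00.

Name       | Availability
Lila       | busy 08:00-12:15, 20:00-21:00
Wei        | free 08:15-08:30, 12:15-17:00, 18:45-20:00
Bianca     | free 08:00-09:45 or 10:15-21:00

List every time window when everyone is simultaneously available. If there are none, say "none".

Lila free: 12:15-20:00 (invert busy blocks within the working day).
Wei free: 08:15-08:30, 12:15-17:00, 18:45-20:00.
Bianca free: 08:00-09:45, 10:15-21:00.
Lila ∩ Wei: 12:15-17:00, 18:45-20:00.
Lila ∩ Wei ∩ Bianca: 12:15-17:00, 18:45-20:00.

12:15-17:00, 18:45-20:00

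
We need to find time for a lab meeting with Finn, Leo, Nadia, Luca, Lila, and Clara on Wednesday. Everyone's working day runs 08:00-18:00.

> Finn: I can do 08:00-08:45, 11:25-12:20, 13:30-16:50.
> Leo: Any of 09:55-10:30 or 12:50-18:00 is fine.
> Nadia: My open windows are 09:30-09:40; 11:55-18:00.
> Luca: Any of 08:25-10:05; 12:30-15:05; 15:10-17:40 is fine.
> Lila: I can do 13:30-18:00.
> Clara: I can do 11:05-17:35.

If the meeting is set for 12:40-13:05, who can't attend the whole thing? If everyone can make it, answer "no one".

Finn, Leo, Lila

Finn: not fully free for 12:40-13:05. Leo: not fully free for 12:40-13:05. Nadia: free for 12:40-13:05. Luca: free for 12:40-13:05. Lila: not fully free for 12:40-13:05. Clara: free for 12:40-13:05.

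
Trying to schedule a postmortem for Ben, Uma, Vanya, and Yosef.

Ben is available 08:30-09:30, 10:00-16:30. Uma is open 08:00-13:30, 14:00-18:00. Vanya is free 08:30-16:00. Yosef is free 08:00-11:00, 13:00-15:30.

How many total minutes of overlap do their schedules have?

240

Ben ∩ Uma: 08:30-09:30, 10:00-13:30, 14:00-16:30.
Ben ∩ Uma ∩ Vanya: 08:30-09:30, 10:00-13:30, 14:00-16:00.
Ben ∩ Uma ∩ Vanya ∩ Yosef: 08:30-09:30, 10:00-11:00, 13:00-13:30, 14:00-15:30.
Those are the intersection windows.
Summing the common windows: 60 + 60 + 30 + 90 = 240 minutes.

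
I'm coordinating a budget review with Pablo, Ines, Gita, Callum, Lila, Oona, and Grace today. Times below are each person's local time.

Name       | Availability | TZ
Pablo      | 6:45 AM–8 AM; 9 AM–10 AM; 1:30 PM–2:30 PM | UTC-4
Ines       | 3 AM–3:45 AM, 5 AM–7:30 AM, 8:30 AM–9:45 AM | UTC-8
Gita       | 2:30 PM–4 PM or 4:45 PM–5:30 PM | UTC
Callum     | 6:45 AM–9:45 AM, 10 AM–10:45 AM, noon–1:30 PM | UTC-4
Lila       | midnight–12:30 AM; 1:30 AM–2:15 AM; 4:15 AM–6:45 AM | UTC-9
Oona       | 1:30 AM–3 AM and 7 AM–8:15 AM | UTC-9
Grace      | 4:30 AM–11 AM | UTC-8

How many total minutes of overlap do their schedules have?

Pablo in UTC: 10:45-12:00, 13:00-14:00, 17:30-18:30 (add 4h to convert from UTC-4).
Ines in UTC: 11:00-11:45, 13:00-15:30, 16:30-17:45 (add 8h to convert from UTC-8).
Gita in UTC: 14:30-16:00, 16:45-17:30.
Callum in UTC: 10:45-13:45, 14:00-14:45, 16:00-17:30 (add 4h to convert from UTC-4).
Lila in UTC: 09:00-09:30, 10:30-11:15, 13:15-15:45 (add 9h to convert from UTC-9).
Oona in UTC: 10:30-12:00, 16:00-17:15 (add 9h to convert from UTC-9).
Grace in UTC: 12:30-19:00 (add 8h to convert from UTC-8).
Pablo ∩ Ines: 11:00-11:45, 13:00-14:00, 17:30-17:45.
Pablo ∩ Ines ∩ Gita: ∅.
Pablo ∩ Ines ∩ Gita ∩ Callum: ∅.
Pablo ∩ Ines ∩ Gita ∩ Callum ∩ Lila: ∅.
Pablo ∩ Ines ∩ Gita ∩ Callum ∩ Lila ∩ Oona: ∅.
Pablo ∩ Ines ∩ Gita ∩ Callum ∩ Lila ∩ Oona ∩ Grace: ∅.
There is no time when everyone is free.
There is no common window, so the total is 0 minutes.

0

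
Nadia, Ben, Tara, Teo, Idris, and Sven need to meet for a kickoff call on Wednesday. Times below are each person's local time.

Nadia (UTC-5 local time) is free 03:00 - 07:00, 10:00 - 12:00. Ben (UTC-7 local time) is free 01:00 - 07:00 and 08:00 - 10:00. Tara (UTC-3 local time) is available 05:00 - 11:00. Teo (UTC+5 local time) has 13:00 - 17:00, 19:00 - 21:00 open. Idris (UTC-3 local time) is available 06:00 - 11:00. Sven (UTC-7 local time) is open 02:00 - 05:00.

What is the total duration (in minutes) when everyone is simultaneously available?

180

Nadia in UTC: 08:00-12:00, 15:00-17:00 (add 5h to convert from UTC-5).
Ben in UTC: 08:00-14:00, 15:00-17:00 (add 7h to convert from UTC-7).
Tara in UTC: 08:00-14:00 (add 3h to convert from UTC-3).
Teo in UTC: 08:00-12:00, 14:00-16:00 (subtract 5h to convert from UTC+5).
Idris in UTC: 09:00-14:00 (add 3h to convert from UTC-3).
Sven in UTC: 09:00-12:00 (add 7h to convert from UTC-7).
Nadia ∩ Ben: 08:00-12:00, 15:00-17:00.
Nadia ∩ Ben ∩ Tara: 08:00-12:00.
Nadia ∩ Ben ∩ Tara ∩ Teo: 08:00-12:00.
Nadia ∩ Ben ∩ Tara ∩ Teo ∩ Idris: 09:00-12:00.
Nadia ∩ Ben ∩ Tara ∩ Teo ∩ Idris ∩ Sven: 09:00-12:00.
That's a single block of 180 minutes.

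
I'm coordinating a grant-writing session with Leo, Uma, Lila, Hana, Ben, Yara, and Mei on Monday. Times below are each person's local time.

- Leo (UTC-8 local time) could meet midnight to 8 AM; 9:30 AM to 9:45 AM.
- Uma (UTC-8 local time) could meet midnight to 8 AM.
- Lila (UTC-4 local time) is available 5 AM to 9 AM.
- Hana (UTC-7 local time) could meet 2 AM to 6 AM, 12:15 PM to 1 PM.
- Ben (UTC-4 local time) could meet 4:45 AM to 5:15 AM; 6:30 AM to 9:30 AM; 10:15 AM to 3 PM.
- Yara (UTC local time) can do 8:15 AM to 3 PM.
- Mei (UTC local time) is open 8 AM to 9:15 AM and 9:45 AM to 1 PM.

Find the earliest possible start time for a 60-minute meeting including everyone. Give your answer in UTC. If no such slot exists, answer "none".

10:30

Leo in UTC: 08:00-16:00, 17:30-17:45 (add 8h to convert from UTC-8).
Uma in UTC: 08:00-16:00 (add 8h to convert from UTC-8).
Lila in UTC: 09:00-13:00 (add 4h to convert from UTC-4).
Hana in UTC: 09:00-13:00, 19:15-20:00 (add 7h to convert from UTC-7).
Ben in UTC: 08:45-09:15, 10:30-13:30, 14:15-19:00 (add 4h to convert from UTC-4).
Yara in UTC: 08:15-15:00.
Mei in UTC: 08:00-09:15, 09:45-13:00.
Leo ∩ Uma: 08:00-16:00.
Leo ∩ Uma ∩ Lila: 09:00-13:00.
Leo ∩ Uma ∩ Lila ∩ Hana: 09:00-13:00.
Leo ∩ Uma ∩ Lila ∩ Hana ∩ Ben: 09:00-09:15, 10:30-13:00.
Leo ∩ Uma ∩ Lila ∩ Hana ∩ Ben ∩ Yara: 09:00-09:15, 10:30-13:00.
Leo ∩ Uma ∩ Lila ∩ Hana ∩ Ben ∩ Yara ∩ Mei: 09:00-09:15, 10:30-13:00.
The first common window of at least 60 minutes is 10:30-13:00, so the earliest start is 10:30.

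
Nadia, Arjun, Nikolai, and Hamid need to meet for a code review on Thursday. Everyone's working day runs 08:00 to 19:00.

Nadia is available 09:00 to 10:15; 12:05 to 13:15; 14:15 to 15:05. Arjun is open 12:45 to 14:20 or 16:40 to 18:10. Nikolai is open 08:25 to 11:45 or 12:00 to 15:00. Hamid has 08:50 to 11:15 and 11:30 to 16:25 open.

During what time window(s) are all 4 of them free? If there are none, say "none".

12:45-13:15, 14:15-14:20

Nadia ∩ Arjun: 12:45-13:15, 14:15-14:20.
Nadia ∩ Arjun ∩ Nikolai: 12:45-13:15, 14:15-14:20.
Nadia ∩ Arjun ∩ Nikolai ∩ Hamid: 12:45-13:15, 14:15-14:20.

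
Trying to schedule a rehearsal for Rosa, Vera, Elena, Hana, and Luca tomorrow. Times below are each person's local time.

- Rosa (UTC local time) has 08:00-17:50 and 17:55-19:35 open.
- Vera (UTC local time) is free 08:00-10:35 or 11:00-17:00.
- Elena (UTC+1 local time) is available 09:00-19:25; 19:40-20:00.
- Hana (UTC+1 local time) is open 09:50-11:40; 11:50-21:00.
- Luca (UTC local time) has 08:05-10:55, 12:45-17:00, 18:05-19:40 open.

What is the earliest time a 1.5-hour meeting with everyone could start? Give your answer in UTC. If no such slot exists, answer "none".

08:50

Rosa in UTC: 08:00-17:50, 17:55-19:35.
Vera in UTC: 08:00-10:35, 11:00-17:00.
Elena in UTC: 08:00-18:25, 18:40-19:00 (subtract 1h to convert from UTC+1).
Hana in UTC: 08:50-10:40, 10:50-20:00 (subtract 1h to convert from UTC+1).
Luca in UTC: 08:05-10:55, 12:45-17:00, 18:05-19:40.
Rosa ∩ Vera: 08:00-10:35, 11:00-17:00.
Rosa ∩ Vera ∩ Elena: 08:00-10:35, 11:00-17:00.
Rosa ∩ Vera ∩ Elena ∩ Hana: 08:50-10:35, 11:00-17:00.
Rosa ∩ Vera ∩ Elena ∩ Hana ∩ Luca: 08:50-10:35, 12:45-17:00.
So the common availability across everyone is 08:50-10:35, 12:45-17:00.
The first common window of at least 90 minutes is 08:50-10:35, so the earliest start is 08:50.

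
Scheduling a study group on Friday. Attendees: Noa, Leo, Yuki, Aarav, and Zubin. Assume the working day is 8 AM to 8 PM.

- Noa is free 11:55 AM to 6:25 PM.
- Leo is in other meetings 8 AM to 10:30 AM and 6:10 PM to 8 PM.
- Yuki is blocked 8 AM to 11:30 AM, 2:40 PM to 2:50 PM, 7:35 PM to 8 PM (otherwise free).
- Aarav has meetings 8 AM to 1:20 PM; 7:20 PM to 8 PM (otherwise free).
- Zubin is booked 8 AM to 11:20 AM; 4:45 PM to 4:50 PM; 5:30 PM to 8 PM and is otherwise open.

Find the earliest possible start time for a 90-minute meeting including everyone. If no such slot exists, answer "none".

Noa free: 11:55-18:25.
Leo free: 10:30-18:10 (invert busy blocks within the working day).
Yuki free: 11:30-14:40, 14:50-19:35 (invert busy blocks within the working day).
Aarav free: 13:20-19:20 (invert busy blocks within the working day).
Zubin free: 11:20-16:45, 16:50-17:30 (invert busy blocks within the working day).
Noa ∩ Leo: 11:55-18:10.
Noa ∩ Leo ∩ Yuki: 11:55-14:40, 14:50-18:10.
Noa ∩ Leo ∩ Yuki ∩ Aarav: 13:20-14:40, 14:50-18:10.
Noa ∩ Leo ∩ Yuki ∩ Aarav ∩ Zubin: 13:20-14:40, 14:50-16:45, 16:50-17:30.
So the common availability across everyone is 13:20-14:40, 14:50-16:45, 16:50-17:30.
The first common window of at least 90 minutes is 14:50-16:45, so the earliest start is 14:50.

14:50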